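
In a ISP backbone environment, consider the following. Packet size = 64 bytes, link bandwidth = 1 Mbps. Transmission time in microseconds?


Given: packet = 64 bytes, bandwidth = 1 Mbps
Packet in bits = 64 * 8 = 512 bits
Bandwidth = 1 * 10^6 = 1000000 bps
Time = 512 / 1000000 seconds
Time in us = 512 * 10^6 / 1000000 = 512

512


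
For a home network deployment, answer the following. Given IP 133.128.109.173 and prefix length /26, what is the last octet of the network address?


Given: IP = 133.128.109.173, prefix = /26
Subnet mask = 255.255.255.192
Last octet of IP: 173
Last octet of mask: 192
Network last octet = 173 AND 192 = 128

128


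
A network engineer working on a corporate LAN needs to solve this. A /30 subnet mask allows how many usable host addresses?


Given: subnet mask /30
Host bits = 32 - 30 = 2
Total addresses = 2^2 = 4
Usable hosts = 4 - 2 (network + broadcast) = 2

2


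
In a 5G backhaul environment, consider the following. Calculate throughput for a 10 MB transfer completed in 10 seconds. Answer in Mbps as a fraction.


Given: file = 10 MB, time = 10 s
File in Mb = 10 * 8 = 80 Mb
Throughput = 80 / 10 Mbps
Throughput = 8 Mbps

8


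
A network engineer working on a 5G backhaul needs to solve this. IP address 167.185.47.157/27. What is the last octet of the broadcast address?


Given: IP = 167.185.47.157, prefix = /27
Host bits = 32 - 27 = 5
Network last octet = 157 AND mask = 128
Host part size = 2^5 - 1 = 31
Broadcast last octet = 128 OR 31 = 159

159


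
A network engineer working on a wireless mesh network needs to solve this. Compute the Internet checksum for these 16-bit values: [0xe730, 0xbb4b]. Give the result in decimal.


Given words: [0xe730, 0xbb4b]
Step 1: Sum all words
Raw sum = 59184 + 47947 = 107131
Step 2: Fold carry: (41595 + 1) = 41596
One's complement = ~41596 & 0xFFFF = 23939

23939


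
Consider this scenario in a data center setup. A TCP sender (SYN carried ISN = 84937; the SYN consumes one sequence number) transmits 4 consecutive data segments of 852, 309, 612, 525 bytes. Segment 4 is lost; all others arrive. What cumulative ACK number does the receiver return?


SYN uses sequence number 84937; first data byte = ISN + 1 = 84938.
Segment 1: SEQ = 84938, len = 852 B, covers [84938, 85789]
Segment 2: SEQ = 85790, len = 309 B, covers [85790, 86098]
Segment 3: SEQ = 86099, len = 612 B, covers [86099, 86710]
Segment 4: SEQ = 86711, len = 525 B, covers [86711, 87235] [LOST]
In-order data received: bytes [84938, 86710] (segments 1..3).
Segment 4 missing -> gap begins at byte 86711.
Cumulative ACK = next expected in-order byte = 84938 + 852 + 309 + 612 = 86711

86711


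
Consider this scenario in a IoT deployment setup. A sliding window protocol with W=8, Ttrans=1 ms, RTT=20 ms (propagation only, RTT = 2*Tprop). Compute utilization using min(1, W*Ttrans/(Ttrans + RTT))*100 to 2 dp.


Given: W = 8, Ttrans = 1 ms, RTT = 20 ms (= 2 * Tprop, Tprop = 10 ms)
Cycle time = Ttrans + RTT = 1 + 20 = 21 ms (first packet sent until its ACK returns)
W * Ttrans = 8 * 1 = 8 ms of sending per cycle
W * Ttrans / (Ttrans + RTT) = 8 / 21 = 0.380952
U = min(1, 0.380952) = 0.380952
U% = 38.10%

38.10


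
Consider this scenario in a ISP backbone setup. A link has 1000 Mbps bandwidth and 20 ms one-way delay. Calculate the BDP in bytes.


Given: bandwidth = 1000 Mbps, delay = 20 ms
BDP in bits = 1000 * 10^6 * 20 / 1000
BDP in bits = 20000000
BDP in bytes = 20000000 / 8 = 2500000

2500000


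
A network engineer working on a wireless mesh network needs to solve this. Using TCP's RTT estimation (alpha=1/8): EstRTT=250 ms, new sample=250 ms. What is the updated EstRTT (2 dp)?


Given: EstRTT = 250 ms, SampleRTT = 250 ms, alpha = 1/8
New EstRTT = (1 - alpha) * EstRTT + alpha * SampleRTT
(7/8) * 250 = 218.75
(1/8) * 250 = 31.25
New EstRTT = 218.75 + 31.25 = 250 ms -> 250.00 ms (2 dp)

250.00


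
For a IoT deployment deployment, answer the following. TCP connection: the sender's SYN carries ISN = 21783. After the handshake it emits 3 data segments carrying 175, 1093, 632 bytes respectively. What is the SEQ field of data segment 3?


The SYN occupies sequence number ISN = 21783, so the first data byte is ISN + 1 = 21784.
SEQ of data segment i = (ISN + 1) + sum of payload sizes of segments 1..i-1.
Segment 1: SEQ = 21784, payload = 175 bytes
Segment 2: SEQ = 21959, payload = 1093 bytes
Segment 3: SEQ = 23052, payload = 632 bytes
SEQ of segment 3 = 21784 + 175 + 1093 = 23052

23052


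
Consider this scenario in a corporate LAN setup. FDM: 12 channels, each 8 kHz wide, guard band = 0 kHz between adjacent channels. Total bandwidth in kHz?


Given: 12 channels, 8 kHz each, guard = 0 kHz
Channel bandwidth = 12 * 8 = 96 kHz
Guard bands = 11 gaps * 0 kHz = 0 kHz
Total = 96 + 0 = 96 kHz

96


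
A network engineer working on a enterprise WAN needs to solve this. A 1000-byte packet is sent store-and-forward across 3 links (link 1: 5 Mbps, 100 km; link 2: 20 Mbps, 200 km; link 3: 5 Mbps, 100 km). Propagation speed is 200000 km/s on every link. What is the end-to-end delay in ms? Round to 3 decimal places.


Packet = 1000 bytes = 8000 bits. Store-and-forward: sum (t_trans + t_prop) per link.
Link 1: t_trans = 8000/(5*10^6) s = 1.6000 ms; t_prop = 100/200000 s = 0.5000 ms; subtotal = 2.1000 ms
Link 2: t_trans = 8000/(20*10^6) s = 0.4000 ms; t_prop = 200/200000 s = 1.0000 ms; subtotal = 1.4000 ms
Link 3: t_trans = 8000/(5*10^6) s = 1.6000 ms; t_prop = 100/200000 s = 0.5000 ms; subtotal = 2.1000 ms
End-to-end = 2.1000 + 1.4000 + 2.1000 = 5.6000 ms -> 5.600 ms (3 dp)

5.600


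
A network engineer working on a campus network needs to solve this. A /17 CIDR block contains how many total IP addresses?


Given: CIDR prefix /17
Host bits = 32 - 17 = 15
Total addresses = 2^15 = 32768

32768


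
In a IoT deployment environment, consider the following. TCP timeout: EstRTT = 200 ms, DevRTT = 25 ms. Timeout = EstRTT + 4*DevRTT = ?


Given: EstRTT = 200 ms, DevRTT = 25 ms
Timeout = EstRTT + 4 * DevRTT
4 * DevRTT = 4 * 25 = 100
Timeout = 200 + 100 = 300 ms

300


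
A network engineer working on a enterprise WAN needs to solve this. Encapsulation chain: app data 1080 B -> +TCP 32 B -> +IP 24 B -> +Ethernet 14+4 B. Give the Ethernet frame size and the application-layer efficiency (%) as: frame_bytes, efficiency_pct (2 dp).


TCP segment = 1080 + 32 = 1112 B
IP packet = 1112 + 24 = 1136 B
Ethernet frame = 1136 + 14 + 4 = 1154 B
Efficiency = app / frame = 1080 / 1154 = 0.935875 = 93.5875% -> 93.59% (2 dp)

1154, 93.59


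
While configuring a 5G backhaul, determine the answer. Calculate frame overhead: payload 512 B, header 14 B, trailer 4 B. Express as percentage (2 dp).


Given: payload = 512 B, header = 14 B, trailer = 4 B
Overhead bytes = header + trailer = 14 + 4 = 18
Total frame = payload + overhead = 512 + 18 = 530
Overhead % = 18 / 530 * 100 = 3.3962% -> 3.40% (2 dp)

3.40


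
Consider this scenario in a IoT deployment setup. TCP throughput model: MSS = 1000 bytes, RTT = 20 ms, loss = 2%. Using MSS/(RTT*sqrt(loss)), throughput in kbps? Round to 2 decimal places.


Given: MSS = 1000 bytes, RTT = 20 ms, loss = 2%
RTT in seconds = 20 / 1000 = 0.02
Loss rate = 2% = 0.02
sqrt(loss) = sqrt(0.02) = 0.141421356237
Throughput (bytes/s) = 1000 / (0.02 * 0.141421356237) = 353553.3906
Throughput (kbps) = 353553.3906 * 8 / 1000 = 2828.427125 -> 2828.43 kbps (2 dp)

2828.43


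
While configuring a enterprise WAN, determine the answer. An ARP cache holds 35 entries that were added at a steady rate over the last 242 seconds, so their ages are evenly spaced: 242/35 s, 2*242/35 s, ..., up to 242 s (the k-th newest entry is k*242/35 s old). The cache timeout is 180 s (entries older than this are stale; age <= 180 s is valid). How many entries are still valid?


Ages are k * 242/35 s for k = 1..35 (spacing = 6.9143 s).
Entry k is valid iff k * 242/35 <= 180 iff k <= 35 * 180 / 242 = 26.0331
n_valid = floor(26.0331) = 26
(n_stale = 35 - 26 = 9)

26


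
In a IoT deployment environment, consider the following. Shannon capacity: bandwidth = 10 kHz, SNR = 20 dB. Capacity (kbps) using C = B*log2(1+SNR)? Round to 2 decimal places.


Given: B = 10 kHz, SNR = 20 dB
SNR linear = 10^(20/10) = 100
1 + SNR = 101
log2(101) = 6.6582114828
C = 10 * 1000 * 6.6582114828 = 66582.1148 bps
C = 66.582115 kbps -> 66.58 kbps (2 dp)

66.58


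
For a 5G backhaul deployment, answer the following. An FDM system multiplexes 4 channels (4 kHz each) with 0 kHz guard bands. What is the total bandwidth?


Given: 4 channels, 4 kHz each, guard = 0 kHz
Channel bandwidth = 4 * 4 = 16 kHz
Guard bands = 3 gaps * 0 kHz = 0 kHz
Total = 16 + 0 = 16 kHz

16


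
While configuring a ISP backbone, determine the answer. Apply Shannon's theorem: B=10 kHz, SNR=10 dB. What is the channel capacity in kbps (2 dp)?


Given: B = 10 kHz, SNR = 10 dB
SNR linear = 10^(10/10) = 10
1 + SNR = 11
log2(11) = 3.4594316186
C = 10 * 1000 * 3.4594316186 = 34594.3162 bps
C = 34.594316 kbps -> 34.59 kbps (2 dp)

34.59


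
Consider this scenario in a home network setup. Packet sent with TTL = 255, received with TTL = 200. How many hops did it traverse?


Given: initial TTL = 255, received TTL = 200
Hops = initial TTL - received TTL
Hops = 255 - 200 = 55

55


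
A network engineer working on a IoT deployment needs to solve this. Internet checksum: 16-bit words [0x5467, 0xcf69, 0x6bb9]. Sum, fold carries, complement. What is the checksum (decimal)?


Given words: [0x5467, 0xcf69, 0x6bb9]
Step 1: Sum all words
Raw sum = 21607 + 53097 + 27577 = 102281
Step 2: Fold carry: (36745 + 1) = 36746
One's complement = ~36746 & 0xFFFF = 28789

28789


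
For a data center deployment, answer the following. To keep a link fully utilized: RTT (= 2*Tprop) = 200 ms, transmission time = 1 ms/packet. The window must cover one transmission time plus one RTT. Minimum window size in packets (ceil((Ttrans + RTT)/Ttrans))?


Given: Ttrans = 1 ms, RTT = 200 ms (= 2 * Tprop, Tprop = 100 ms)
Time until first ACK returns = Ttrans + RTT = 1 + 200 = 201 ms
Need W * Ttrans >= Ttrans + RTT  ->  W >= (Ttrans + RTT) / Ttrans
(Ttrans + RTT) / Ttrans = 201 / 1 = 201
W_min = ceil(201) = 201

201


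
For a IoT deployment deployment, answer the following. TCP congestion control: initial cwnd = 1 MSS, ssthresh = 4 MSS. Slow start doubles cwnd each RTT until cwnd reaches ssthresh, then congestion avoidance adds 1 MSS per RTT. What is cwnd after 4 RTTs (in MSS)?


RTT 0: cwnd = 1 MSS (initial)
RTT 1: cwnd = 2 MSS (slow start, doubled)
RTT 2: cwnd = 4 MSS (slow start, doubled)
RTT 3: cwnd = 5 MSS (congestion avoidance, +1)
RTT 4: cwnd = 6 MSS (congestion avoidance, +1)

6


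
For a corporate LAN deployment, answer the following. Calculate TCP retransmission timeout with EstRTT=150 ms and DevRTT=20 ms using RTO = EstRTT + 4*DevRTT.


Given: EstRTT = 150 ms, DevRTT = 20 ms
Timeout = EstRTT + 4 * DevRTT
4 * DevRTT = 4 * 20 = 80
Timeout = 150 + 80 = 230 ms

230


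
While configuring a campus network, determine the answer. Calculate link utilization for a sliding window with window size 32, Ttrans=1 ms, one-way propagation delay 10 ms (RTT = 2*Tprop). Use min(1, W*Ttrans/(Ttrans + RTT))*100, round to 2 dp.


Given: W = 32, Ttrans = 1 ms, RTT = 20 ms (= 2 * Tprop, Tprop = 10 ms)
Cycle time = Ttrans + RTT = 1 + 20 = 21 ms (first packet sent until its ACK returns)
W * Ttrans = 32 * 1 = 32 ms of sending per cycle
W * Ttrans / (Ttrans + RTT) = 32 / 21 = 1.523810
U = min(1, 1.523810) = 1.000000
U% = 100.00%

100.00


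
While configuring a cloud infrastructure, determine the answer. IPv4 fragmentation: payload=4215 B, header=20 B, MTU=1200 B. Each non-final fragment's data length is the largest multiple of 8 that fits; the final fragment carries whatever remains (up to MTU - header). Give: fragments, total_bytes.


Max data per non-final fragment = floor((MTU - header)/8)*8 = floor((1200 - 20)/8)*8 = floor(1180/8)*8 = 1176 B
Final fragment needs no 8-byte alignment: it can carry up to MTU - header = 1180 B
Non-final fragments needed = ceil((payload - 1180) / 1176) = ceil(3035/1176) = ceil(2.5808) = 3
Number of fragments = 3 + 1 = 4
Fragment sizes (data): 3 * 1176 B + 687 B (last, 687 <= 1180 OK)
Total bytes sent = payload + n_frags * header = 4215 + 4*20 = 4215 + 80 = 4295 B

4, 4295


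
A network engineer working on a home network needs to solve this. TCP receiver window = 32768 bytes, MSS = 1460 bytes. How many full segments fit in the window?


Given: RWND = 32768 bytes, MSS = 1460 bytes
Full segments = floor(RWND / MSS)
Full segments = floor(32768 / 1460)
Full segments = floor(22.4438) = 22

22


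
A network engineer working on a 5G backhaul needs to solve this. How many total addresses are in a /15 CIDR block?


Given: CIDR prefix /15
Host bits = 32 - 15 = 17
Total addresses = 2^17 = 131072

131072


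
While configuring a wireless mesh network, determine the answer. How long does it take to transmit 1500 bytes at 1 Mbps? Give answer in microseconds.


Given: packet = 1500 bytes, bandwidth = 1 Mbps
Packet in bits = 1500 * 8 = 12000 bits
Bandwidth = 1 * 10^6 = 1000000 bps
Time = 12000 / 1000000 seconds
Time in us = 12000 * 10^6 / 1000000 = 12000

12000


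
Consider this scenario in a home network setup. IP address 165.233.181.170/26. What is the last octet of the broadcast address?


Given: IP = 165.233.181.170, prefix = /26
Host bits = 32 - 26 = 6
Network last octet = 170 AND mask = 128
Host part size = 2^6 - 1 = 63
Broadcast last octet = 128 OR 63 = 191

191


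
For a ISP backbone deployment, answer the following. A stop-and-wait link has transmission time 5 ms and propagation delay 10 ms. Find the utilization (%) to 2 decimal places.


Given: Ttrans = 5 ms, Tprop = 10 ms
RTT = 2 * Tprop = 2 * 10 = 20 ms
U = Ttrans / (Ttrans + RTT)
U = 5 / (5 + 20)
U = 5 / 25 = 0.2
U% = 20.00%

20.00


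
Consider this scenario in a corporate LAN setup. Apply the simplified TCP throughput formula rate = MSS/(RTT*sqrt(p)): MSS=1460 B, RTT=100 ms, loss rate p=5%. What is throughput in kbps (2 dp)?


Given: MSS = 1460 bytes, RTT = 100 ms, loss = 5%
RTT in seconds = 100 / 1000 = 0.1
Loss rate = 5% = 0.05
sqrt(loss) = sqrt(0.05) = 0.223606797750
Throughput (bytes/s) = 1460 / (0.1 * 0.223606797750) = 65293.1849
Throughput (kbps) = 65293.1849 * 8 / 1000 = 522.345480 -> 522.35 kbps (2 dp)

522.35


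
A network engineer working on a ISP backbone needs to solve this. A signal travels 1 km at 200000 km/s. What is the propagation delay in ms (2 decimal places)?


Given: distance = 1 km, speed = 200000 km/s
Delay = distance / speed = 1 / 200000 seconds
Delay in ms = 1 * 1000 / 200000
Delay = 0.0050 ms
Rounded to 2 dp = 0.01 ms

0.01


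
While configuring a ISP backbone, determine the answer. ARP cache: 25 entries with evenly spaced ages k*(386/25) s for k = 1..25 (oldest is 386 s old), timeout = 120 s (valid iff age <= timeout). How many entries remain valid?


Ages are k * 386/25 s for k = 1..25 (spacing = 15.4400 s).
Entry k is valid iff k * 386/25 <= 120 iff k <= 25 * 120 / 386 = 7.7720
n_valid = floor(7.7720) = 7
(n_stale = 25 - 7 = 18)

7


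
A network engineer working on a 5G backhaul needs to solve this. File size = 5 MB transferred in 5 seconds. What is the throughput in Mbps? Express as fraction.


Given: file = 5 MB, time = 5 s
File in Mb = 5 * 8 = 40 Mb
Throughput = 40 / 5 Mbps
Throughput = 8 Mbps

8


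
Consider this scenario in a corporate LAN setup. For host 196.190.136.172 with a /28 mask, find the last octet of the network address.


Given: IP = 196.190.136.172, prefix = /28
Subnet mask = 255.255.255.240
Last octet of IP: 172
Last octet of mask: 240
Network last octet = 172 AND 240 = 160

160


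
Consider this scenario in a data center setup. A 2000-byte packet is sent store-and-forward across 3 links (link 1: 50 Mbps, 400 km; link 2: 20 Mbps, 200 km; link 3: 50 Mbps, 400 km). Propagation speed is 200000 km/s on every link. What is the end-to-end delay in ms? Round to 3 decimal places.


Packet = 2000 bytes = 16000 bits. Store-and-forward: sum (t_trans + t_prop) per link.
Link 1: t_trans = 16000/(50*10^6) s = 0.3200 ms; t_prop = 400/200000 s = 2.0000 ms; subtotal = 2.3200 ms
Link 2: t_trans = 16000/(20*10^6) s = 0.8000 ms; t_prop = 200/200000 s = 1.0000 ms; subtotal = 1.8000 ms
Link 3: t_trans = 16000/(50*10^6) s = 0.3200 ms; t_prop = 400/200000 s = 2.0000 ms; subtotal = 2.3200 ms
End-to-end = 2.3200 + 1.8000 + 2.3200 = 6.4400 ms -> 6.440 ms (3 dp)

6.440


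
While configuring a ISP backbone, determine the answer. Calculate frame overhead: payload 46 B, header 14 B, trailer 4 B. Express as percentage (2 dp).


Given: payload = 46 B, header = 14 B, trailer = 4 B
Overhead bytes = header + trailer = 14 + 4 = 18
Total frame = payload + overhead = 46 + 18 = 64
Overhead % = 18 / 64 * 100 = 28.1250% -> 28.13% (2 dp)

28.13


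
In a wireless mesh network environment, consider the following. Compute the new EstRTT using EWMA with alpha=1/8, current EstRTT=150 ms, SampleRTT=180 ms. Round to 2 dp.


Given: EstRTT = 150 ms, SampleRTT = 180 ms, alpha = 1/8
New EstRTT = (1 - alpha) * EstRTT + alpha * SampleRTT
(7/8) * 150 = 131.25
(1/8) * 180 = 22.5
New EstRTT = 131.25 + 22.5 = 153.75 ms -> 153.75 ms (2 dp)

153.75


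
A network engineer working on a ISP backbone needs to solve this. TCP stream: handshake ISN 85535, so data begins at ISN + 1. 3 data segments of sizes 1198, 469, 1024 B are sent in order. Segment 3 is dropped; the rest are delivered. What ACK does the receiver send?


SYN uses sequence number 85535; first data byte = ISN + 1 = 85536.
Segment 1: SEQ = 85536, len = 1198 B, covers [85536, 86733]
Segment 2: SEQ = 86734, len = 469 B, covers [86734, 87202]
Segment 3: SEQ = 87203, len = 1024 B, covers [87203, 88226] [LOST]
In-order data received: bytes [85536, 87202] (segments 1..2).
Segment 3 missing -> gap begins at byte 87203.
Cumulative ACK = next expected in-order byte = 85536 + 1198 + 469 = 87203

87203


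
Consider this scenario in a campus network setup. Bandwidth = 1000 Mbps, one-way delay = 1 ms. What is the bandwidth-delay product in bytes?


Given: bandwidth = 1000 Mbps, delay = 1 ms
BDP in bits = 1000 * 10^6 * 1 / 1000
BDP in bits = 1000000
BDP in bytes = 1000000 / 8 = 125000

125000


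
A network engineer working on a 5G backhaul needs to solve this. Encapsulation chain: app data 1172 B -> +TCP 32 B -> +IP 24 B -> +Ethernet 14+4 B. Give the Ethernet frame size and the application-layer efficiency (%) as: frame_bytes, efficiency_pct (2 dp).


TCP segment = 1172 + 32 = 1204 B
IP packet = 1204 + 24 = 1228 B
Ethernet frame = 1228 + 14 + 4 = 1246 B
Efficiency = app / frame = 1172 / 1246 = 0.940610 = 94.0610% -> 94.06% (2 dp)

1246, 94.06


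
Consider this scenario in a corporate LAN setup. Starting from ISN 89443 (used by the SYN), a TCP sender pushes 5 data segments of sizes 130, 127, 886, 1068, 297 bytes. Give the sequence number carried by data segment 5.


The SYN occupies sequence number ISN = 89443, so the first data byte is ISN + 1 = 89444.
SEQ of data segment i = (ISN + 1) + sum of payload sizes of segments 1..i-1.
Segment 1: SEQ = 89444, payload = 130 bytes
Segment 2: SEQ = 89574, payload = 127 bytes
Segment 3: SEQ = 89701, payload = 886 bytes
Segment 4: SEQ = 90587, payload = 1068 bytes
Segment 5: SEQ = 91655, payload = 297 bytes
SEQ of segment 5 = 89444 + 130 + 127 + 886 + 1068 = 91655

91655


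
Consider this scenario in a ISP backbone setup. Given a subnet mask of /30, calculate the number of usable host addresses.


Given: subnet mask /30
Host bits = 32 - 30 = 2
Total addresses = 2^2 = 4
Usable hosts = 4 - 2 (network + broadcast) = 2

2


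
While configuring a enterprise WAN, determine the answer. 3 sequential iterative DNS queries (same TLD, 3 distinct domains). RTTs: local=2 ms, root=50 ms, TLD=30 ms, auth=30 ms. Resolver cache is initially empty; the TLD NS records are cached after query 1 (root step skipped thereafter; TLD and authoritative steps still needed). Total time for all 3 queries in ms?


Lookup 1 (cold cache): local + root + TLD + auth = 2 + 50 + 30 + 30 = 112 ms
Lookups 2..3 (TLD NS cached -> skip root; new domain -> still ask TLD and auth): local + TLD + auth = 2 + 30 + 30 = 62 ms each
Remaining 2 lookups: 2 * 62 = 124 ms
Total = 112 + 124 = 236 ms

236


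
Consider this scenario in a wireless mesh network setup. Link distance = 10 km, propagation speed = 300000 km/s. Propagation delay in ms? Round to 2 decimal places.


Given: distance = 10 km, speed = 300000 km/s
Delay = distance / speed = 10 / 300000 seconds
Delay in ms = 10 * 1000 / 300000
Delay = 0.0333 ms
Rounded to 2 dp = 0.03 ms

0.03


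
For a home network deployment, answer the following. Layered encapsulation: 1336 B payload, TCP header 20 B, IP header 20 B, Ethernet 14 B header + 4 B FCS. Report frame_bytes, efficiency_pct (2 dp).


TCP segment = 1336 + 20 = 1356 B
IP packet = 1356 + 20 = 1376 B
Ethernet frame = 1376 + 14 + 4 = 1394 B
Efficiency = app / frame = 1336 / 1394 = 0.958393 = 95.8393% -> 95.84% (2 dp)

1394, 95.84


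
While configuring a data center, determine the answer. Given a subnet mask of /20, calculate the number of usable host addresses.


Given: subnet mask /20
Host bits = 32 - 20 = 12
Total addresses = 2^12 = 4096
Usable hosts = 4096 - 2 (network + broadcast) = 4094

4094


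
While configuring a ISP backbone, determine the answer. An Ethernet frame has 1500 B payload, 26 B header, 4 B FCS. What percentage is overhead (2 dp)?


Given: payload = 1500 B, header = 26 B, trailer = 4 B
Overhead bytes = header + trailer = 26 + 4 = 30
Total frame = payload + overhead = 1500 + 30 = 1530
Overhead % = 30 / 1530 * 100 = 1.9608% -> 1.96% (2 dp)

1.96


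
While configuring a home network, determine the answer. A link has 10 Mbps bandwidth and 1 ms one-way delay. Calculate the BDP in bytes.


Given: bandwidth = 10 Mbps, delay = 1 ms
BDP in bits = 10 * 10^6 * 1 / 1000
BDP in bits = 10000
BDP in bytes = 10000 / 8 = 1250

1250


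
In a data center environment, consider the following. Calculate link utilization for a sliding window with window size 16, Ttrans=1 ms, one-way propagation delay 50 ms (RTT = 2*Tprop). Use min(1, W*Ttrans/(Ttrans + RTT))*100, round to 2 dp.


Given: W = 16, Ttrans = 1 ms, RTT = 100 ms (= 2 * Tprop, Tprop = 50 ms)
Cycle time = Ttrans + RTT = 1 + 100 = 101 ms (first packet sent until its ACK returns)
W * Ttrans = 16 * 1 = 16 ms of sending per cycle
W * Ttrans / (Ttrans + RTT) = 16 / 101 = 0.158416
U = min(1, 0.158416) = 0.158416
U% = 15.84%

15.84


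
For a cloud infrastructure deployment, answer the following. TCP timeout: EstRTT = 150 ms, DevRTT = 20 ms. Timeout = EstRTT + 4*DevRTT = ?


Given: EstRTT = 150 ms, DevRTT = 20 ms
Timeout = EstRTT + 4 * DevRTT
4 * DevRTT = 4 * 20 = 80
Timeout = 150 + 80 = 230 ms

230


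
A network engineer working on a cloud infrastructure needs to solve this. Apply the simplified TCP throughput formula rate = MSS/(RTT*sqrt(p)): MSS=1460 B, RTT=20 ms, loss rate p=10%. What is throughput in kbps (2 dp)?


Given: MSS = 1460 bytes, RTT = 20 ms, loss = 10%
RTT in seconds = 20 / 1000 = 0.02
Loss rate = 10% = 0.1
sqrt(loss) = sqrt(0.1) = 0.316227766017
Throughput (bytes/s) = 1460 / (0.02 * 0.316227766017) = 230846.2692
Throughput (kbps) = 230846.2692 * 8 / 1000 = 1846.770154 -> 1846.77 kbps (2 dp)

1846.77


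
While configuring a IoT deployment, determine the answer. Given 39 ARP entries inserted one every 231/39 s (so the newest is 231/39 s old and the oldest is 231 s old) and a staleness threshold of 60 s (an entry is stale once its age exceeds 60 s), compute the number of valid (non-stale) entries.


Ages are k * 231/39 s for k = 1..39 (spacing = 5.9231 s).
Entry k is valid iff k * 231/39 <= 60 iff k <= 39 * 60 / 231 = 10.1299
n_valid = floor(10.1299) = 10
(n_stale = 39 - 10 = 29)

10


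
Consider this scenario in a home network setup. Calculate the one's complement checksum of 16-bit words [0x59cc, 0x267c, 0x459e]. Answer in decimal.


Given words: [0x59cc, 0x267c, 0x459e]
Step 1: Sum all words
Raw sum = 22988 + 9852 + 17822 = 50662
One's complement = ~50662 & 0xFFFF = 14873

14873


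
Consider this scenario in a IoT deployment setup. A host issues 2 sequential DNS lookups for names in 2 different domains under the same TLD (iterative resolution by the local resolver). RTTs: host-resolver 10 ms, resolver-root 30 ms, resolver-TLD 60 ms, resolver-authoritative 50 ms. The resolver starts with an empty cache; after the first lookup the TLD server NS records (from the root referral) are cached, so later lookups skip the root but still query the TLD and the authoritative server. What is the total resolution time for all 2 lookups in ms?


Lookup 1 (cold cache): local + root + TLD + auth = 10 + 30 + 60 + 50 = 150 ms
Lookups 2..2 (TLD NS cached -> skip root; new domain -> still ask TLD and auth): local + TLD + auth = 10 + 60 + 50 = 120 ms each
Remaining 1 lookups: 1 * 120 = 120 ms
Total = 150 + 120 = 270 ms

270


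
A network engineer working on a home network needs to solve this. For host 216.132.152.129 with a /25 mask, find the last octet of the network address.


Given: IP = 216.132.152.129, prefix = /25
Subnet mask = 255.255.255.128
Last octet of IP: 129
Last octet of mask: 128
Network last octet = 129 AND 128 = 128

128


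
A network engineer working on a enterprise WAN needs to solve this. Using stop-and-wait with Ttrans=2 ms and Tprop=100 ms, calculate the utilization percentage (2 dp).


Given: Ttrans = 2 ms, Tprop = 100 ms
RTT = 2 * Tprop = 2 * 100 = 200 ms
U = Ttrans / (Ttrans + RTT)
U = 2 / (2 + 200)
U = 2 / 202 = 0.009901
U% = 0.99%

0.99


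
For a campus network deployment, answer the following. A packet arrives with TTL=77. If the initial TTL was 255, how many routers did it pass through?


Given: initial TTL = 255, received TTL = 77
Hops = initial TTL - received TTL
Hops = 255 - 77 = 178

178


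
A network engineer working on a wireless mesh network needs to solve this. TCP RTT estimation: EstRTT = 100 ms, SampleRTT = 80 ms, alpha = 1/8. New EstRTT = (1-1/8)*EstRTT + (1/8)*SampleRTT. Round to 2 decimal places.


Given: EstRTT = 100 ms, SampleRTT = 80 ms, alpha = 1/8
New EstRTT = (1 - alpha) * EstRTT + alpha * SampleRTT
(7/8) * 100 = 87.5
(1/8) * 80 = 10
New EstRTT = 87.5 + 10 = 97.5 ms -> 97.50 ms (2 dp)

97.50


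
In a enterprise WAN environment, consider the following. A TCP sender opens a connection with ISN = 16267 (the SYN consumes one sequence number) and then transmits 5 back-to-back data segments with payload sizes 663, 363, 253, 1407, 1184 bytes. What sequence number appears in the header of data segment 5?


The SYN occupies sequence number ISN = 16267, so the first data byte is ISN + 1 = 16268.
SEQ of data segment i = (ISN + 1) + sum of payload sizes of segments 1..i-1.
Segment 1: SEQ = 16268, payload = 663 bytes
Segment 2: SEQ = 16931, payload = 363 bytes
Segment 3: SEQ = 17294, payload = 253 bytes
Segment 4: SEQ = 17547, payload = 1407 bytes
Segment 5: SEQ = 18954, payload = 1184 bytes
SEQ of segment 5 = 16268 + 663 + 363 + 253 + 1407 = 18954

18954


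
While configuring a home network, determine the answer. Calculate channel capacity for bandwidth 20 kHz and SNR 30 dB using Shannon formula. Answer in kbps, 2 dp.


Given: B = 20 kHz, SNR = 30 dB
SNR linear = 10^(30/10) = 1000
1 + SNR = 1001
log2(1001) = 9.9672262588
C = 20 * 1000 * 9.9672262588 = 199344.5252 bps
C = 199.344525 kbps -> 199.34 kbps (2 dp)

199.34


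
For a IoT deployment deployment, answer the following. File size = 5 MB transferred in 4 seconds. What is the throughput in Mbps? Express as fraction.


Given: file = 5 MB, time = 4 s
File in Mb = 5 * 8 = 40 Mb
Throughput = 40 / 4 Mbps
Throughput = 10 Mbps

10


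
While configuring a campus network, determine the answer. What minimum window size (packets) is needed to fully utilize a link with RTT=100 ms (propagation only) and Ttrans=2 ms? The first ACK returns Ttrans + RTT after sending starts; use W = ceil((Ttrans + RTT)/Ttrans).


Given: Ttrans = 2 ms, RTT = 100 ms (= 2 * Tprop, Tprop = 50 ms)
Time until first ACK returns = Ttrans + RTT = 2 + 100 = 102 ms
Need W * Ttrans >= Ttrans + RTT  ->  W >= (Ttrans + RTT) / Ttrans
(Ttrans + RTT) / Ttrans = 102 / 2 = 51
W_min = ceil(51) = 51

51


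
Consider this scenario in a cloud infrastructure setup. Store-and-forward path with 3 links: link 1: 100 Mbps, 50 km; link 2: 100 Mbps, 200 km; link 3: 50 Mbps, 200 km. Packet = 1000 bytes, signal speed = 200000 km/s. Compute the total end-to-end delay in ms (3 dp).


Packet = 1000 bytes = 8000 bits. Store-and-forward: sum (t_trans + t_prop) per link.
Link 1: t_trans = 8000/(100*10^6) s = 0.0800 ms; t_prop = 50/200000 s = 0.2500 ms; subtotal = 0.3300 ms
Link 2: t_trans = 8000/(100*10^6) s = 0.0800 ms; t_prop = 200/200000 s = 1.0000 ms; subtotal = 1.0800 ms
Link 3: t_trans = 8000/(50*10^6) s = 0.1600 ms; t_prop = 200/200000 s = 1.0000 ms; subtotal = 1.1600 ms
End-to-end = 0.3300 + 1.0800 + 1.1600 = 2.5700 ms -> 2.570 ms (3 dp)

2.570


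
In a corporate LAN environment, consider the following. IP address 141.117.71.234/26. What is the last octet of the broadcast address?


Given: IP = 141.117.71.234, prefix = /26
Host bits = 32 - 26 = 6
Network last octet = 234 AND mask = 192
Host part size = 2^6 - 1 = 63
Broadcast last octet = 192 OR 63 = 255

255


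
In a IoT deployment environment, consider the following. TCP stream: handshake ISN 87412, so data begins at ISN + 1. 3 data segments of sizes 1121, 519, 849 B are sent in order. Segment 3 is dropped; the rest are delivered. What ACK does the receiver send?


SYN uses sequence number 87412; first data byte = ISN + 1 = 87413.
Segment 1: SEQ = 87413, len = 1121 B, covers [87413, 88533]
Segment 2: SEQ = 88534, len = 519 B, covers [88534, 89052]
Segment 3: SEQ = 89053, len = 849 B, covers [89053, 89901] [LOST]
In-order data received: bytes [87413, 89052] (segments 1..2).
Segment 3 missing -> gap begins at byte 89053.
Cumulative ACK = next expected in-order byte = 87413 + 1121 + 519 = 89053

89053


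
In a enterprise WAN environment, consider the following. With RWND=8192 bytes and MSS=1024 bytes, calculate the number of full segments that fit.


Given: RWND = 8192 bytes, MSS = 1024 bytes
Full segments = floor(RWND / MSS)
Full segments = floor(8192 / 1024)
Full segments = floor(8.0) = 8

8


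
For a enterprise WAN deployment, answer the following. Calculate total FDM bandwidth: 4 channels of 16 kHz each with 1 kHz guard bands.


Given: 4 channels, 16 kHz each, guard = 1 kHz
Channel bandwidth = 4 * 16 = 64 kHz
Guard bands = 3 gaps * 1 kHz = 3 kHz
Total = 64 + 3 = 67 kHz

67


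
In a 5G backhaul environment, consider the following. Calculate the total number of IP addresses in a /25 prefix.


Given: CIDR prefix /25
Host bits = 32 - 25 = 7
Total addresses = 2^7 = 128

128


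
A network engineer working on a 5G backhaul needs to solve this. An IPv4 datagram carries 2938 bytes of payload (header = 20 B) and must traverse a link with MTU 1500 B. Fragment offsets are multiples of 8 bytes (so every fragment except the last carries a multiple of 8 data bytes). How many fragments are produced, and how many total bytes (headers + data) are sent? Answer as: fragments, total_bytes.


Max data per non-final fragment = floor((MTU - header)/8)*8 = floor((1500 - 20)/8)*8 = floor(1480/8)*8 = 1480 B
Final fragment needs no 8-byte alignment: it can carry up to MTU - header = 1480 B
Non-final fragments needed = ceil((payload - 1480) / 1480) = ceil(1458/1480) = ceil(0.9851) = 1
Number of fragments = 1 + 1 = 2
Fragment sizes (data): 1 * 1480 B + 1458 B (last, 1458 <= 1480 OK)
Total bytes sent = payload + n_frags * header = 2938 + 2*20 = 2938 + 40 = 2978 B

2, 2978


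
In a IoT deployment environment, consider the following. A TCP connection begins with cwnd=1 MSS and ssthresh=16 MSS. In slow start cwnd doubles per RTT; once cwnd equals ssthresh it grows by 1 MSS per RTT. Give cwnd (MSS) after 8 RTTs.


RTT 0: cwnd = 1 MSS (initial)
RTT 1: cwnd = 2 MSS (slow start, doubled)
RTT 2: cwnd = 4 MSS (slow start, doubled)
RTT 3: cwnd = 8 MSS (slow start, doubled)
RTT 4: cwnd = 16 MSS (slow start, doubled)
RTT 5: cwnd = 17 MSS (congestion avoidance, +1)
RTT 6: cwnd = 18 MSS (congestion avoidance, +1)
RTT 7: cwnd = 19 MSS (congestion avoidance, +1)
RTT 8: cwnd = 20 MSS (congestion avoidance, +1)

20


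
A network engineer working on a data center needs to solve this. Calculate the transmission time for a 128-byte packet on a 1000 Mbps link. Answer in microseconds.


Given: packet = 128 bytes, bandwidth = 1000 Mbps
Packet in bits = 128 * 8 = 1024 bits
Bandwidth = 1000 * 10^6 = 1000000000 bps
Time = 1024 / 1000000000 seconds
Time in us = 1024 * 10^6 / 1000000000 = 1.024

1.024


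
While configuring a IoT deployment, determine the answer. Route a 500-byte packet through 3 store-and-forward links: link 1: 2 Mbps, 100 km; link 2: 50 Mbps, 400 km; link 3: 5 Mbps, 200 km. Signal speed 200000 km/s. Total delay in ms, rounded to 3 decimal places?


Packet = 500 bytes = 4000 bits. Store-and-forward: sum (t_trans + t_prop) per link.
Link 1: t_trans = 4000/(2*10^6) s = 2.0000 ms; t_prop = 100/200000 s = 0.5000 ms; subtotal = 2.5000 ms
Link 2: t_trans = 4000/(50*10^6) s = 0.0800 ms; t_prop = 400/200000 s = 2.0000 ms; subtotal = 2.0800 ms
Link 3: t_trans = 4000/(5*10^6) s = 0.8000 ms; t_prop = 200/200000 s = 1.0000 ms; subtotal = 1.8000 ms
End-to-end = 2.5000 + 2.0800 + 1.8000 = 6.3800 ms -> 6.380 ms (3 dp)

6.380


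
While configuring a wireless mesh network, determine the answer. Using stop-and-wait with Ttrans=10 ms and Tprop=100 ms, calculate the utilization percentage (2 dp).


Given: Ttrans = 10 ms, Tprop = 100 ms
RTT = 2 * Tprop = 2 * 100 = 200 ms
U = Ttrans / (Ttrans + RTT)
U = 10 / (10 + 200)
U = 10 / 210 = 0.047619
U% = 4.76%

4.76


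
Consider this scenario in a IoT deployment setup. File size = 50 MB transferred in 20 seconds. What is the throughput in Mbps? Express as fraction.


Given: file = 50 MB, time = 20 s
File in Mb = 50 * 8 = 400 Mb
Throughput = 400 / 20 Mbps
Throughput = 20 Mbps

20


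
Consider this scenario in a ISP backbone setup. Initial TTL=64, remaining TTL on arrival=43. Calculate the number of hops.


Given: initial TTL = 64, received TTL = 43
Hops = initial TTL - received TTL
Hops = 64 - 43 = 21

21


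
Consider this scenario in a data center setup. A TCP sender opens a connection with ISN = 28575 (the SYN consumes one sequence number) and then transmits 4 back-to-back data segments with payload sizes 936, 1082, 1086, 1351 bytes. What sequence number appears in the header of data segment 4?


The SYN occupies sequence number ISN = 28575, so the first data byte is ISN + 1 = 28576.
SEQ of data segment i = (ISN + 1) + sum of payload sizes of segments 1..i-1.
Segment 1: SEQ = 28576, payload = 936 bytes
Segment 2: SEQ = 29512, payload = 1082 bytes
Segment 3: SEQ = 30594, payload = 1086 bytes
Segment 4: SEQ = 31680, payload = 1351 bytes
SEQ of segment 4 = 28576 + 936 + 1082 + 1086 = 31680

31680


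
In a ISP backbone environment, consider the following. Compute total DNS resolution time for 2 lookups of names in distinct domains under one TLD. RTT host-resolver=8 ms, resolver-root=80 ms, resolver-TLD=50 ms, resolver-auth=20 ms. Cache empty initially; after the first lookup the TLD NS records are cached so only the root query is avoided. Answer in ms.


Lookup 1 (cold cache): local + root + TLD + auth = 8 + 80 + 50 + 20 = 158 ms
Lookups 2..2 (TLD NS cached -> skip root; new domain -> still ask TLD and auth): local + TLD + auth = 8 + 50 + 20 = 78 ms each
Remaining 1 lookups: 1 * 78 = 78 ms
Total = 158 + 78 = 236 ms

236


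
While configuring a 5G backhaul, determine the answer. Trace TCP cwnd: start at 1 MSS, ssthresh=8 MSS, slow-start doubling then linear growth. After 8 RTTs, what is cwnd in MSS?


RTT 0: cwnd = 1 MSS (initial)
RTT 1: cwnd = 2 MSS (slow start, doubled)
RTT 2: cwnd = 4 MSS (slow start, doubled)
RTT 3: cwnd = 8 MSS (slow start, doubled)
RTT 4: cwnd = 9 MSS (congestion avoidance, +1)
RTT 5: cwnd = 10 MSS (congestion avoidance, +1)
RTT 6: cwnd = 11 MSS (congestion avoidance, +1)
RTT 7: cwnd = 12 MSS (congestion avoidance, +1)
RTT 8: cwnd = 13 MSS (congestion avoidance, +1)

13


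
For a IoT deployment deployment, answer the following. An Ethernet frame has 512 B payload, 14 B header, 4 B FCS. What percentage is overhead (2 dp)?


Given: payload = 512 B, header = 14 B, trailer = 4 B
Overhead bytes = header + trailer = 14 + 4 = 18
Total frame = payload + overhead = 512 + 18 = 530
Overhead % = 18 / 530 * 100 = 3.3962% -> 3.40% (2 dp)

3.40


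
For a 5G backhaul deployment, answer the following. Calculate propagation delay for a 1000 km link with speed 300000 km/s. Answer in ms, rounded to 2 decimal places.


Given: distance = 1000 km, speed = 300000 km/s
Delay = distance / speed = 1000 / 300000 seconds
Delay in ms = 1000 * 1000 / 300000
Delay = 3.3333 ms
Rounded to 2 dp = 3.33 ms

3.33


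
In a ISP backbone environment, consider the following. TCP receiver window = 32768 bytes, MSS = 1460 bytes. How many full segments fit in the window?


Given: RWND = 32768 bytes, MSS = 1460 bytes
Full segments = floor(RWND / MSS)
Full segments = floor(32768 / 1460)
Full segments = floor(22.4438) = 22

22


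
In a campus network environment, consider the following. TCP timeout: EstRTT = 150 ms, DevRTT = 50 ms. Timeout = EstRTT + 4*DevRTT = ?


Given: EstRTT = 150 ms, DevRTT = 50 ms
Timeout = EstRTT + 4 * DevRTT
4 * DevRTT = 4 * 50 = 200
Timeout = 150 + 200 = 350 ms

350


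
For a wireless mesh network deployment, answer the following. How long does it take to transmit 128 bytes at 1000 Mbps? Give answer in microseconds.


Given: packet = 128 bytes, bandwidth = 1000 Mbps
Packet in bits = 128 * 8 = 1024 bits
Bandwidth = 1000 * 10^6 = 1000000000 bps
Time = 1024 / 1000000000 seconds
Time in us = 1024 * 10^6 / 1000000000 = 1.024

1.024


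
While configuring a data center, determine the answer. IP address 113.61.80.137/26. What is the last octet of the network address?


Given: IP = 113.61.80.137, prefix = /26
Subnet mask = 255.255.255.192
Last octet of IP: 137
Last octet of mask: 192
Network last octet = 137 AND 192 = 128

128


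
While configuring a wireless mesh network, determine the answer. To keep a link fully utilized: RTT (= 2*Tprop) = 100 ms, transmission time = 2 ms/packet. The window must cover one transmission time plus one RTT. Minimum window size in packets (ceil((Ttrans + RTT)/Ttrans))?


Given: Ttrans = 2 ms, RTT = 100 ms (= 2 * Tprop, Tprop = 50 ms)
Time until first ACK returns = Ttrans + RTT = 2 + 100 = 102 ms
Need W * Ttrans >= Ttrans + RTT  ->  W >= (Ttrans + RTT) / Ttrans
(Ttrans + RTT) / Ttrans = 102 / 2 = 51
W_min = ceil(51) = 51

51


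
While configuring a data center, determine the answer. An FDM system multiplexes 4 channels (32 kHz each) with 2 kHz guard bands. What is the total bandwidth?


Given: 4 channels, 32 kHz each, guard = 2 kHz
Channel bandwidth = 4 * 32 = 128 kHz
Guard bands = 3 gaps * 2 kHz = 6 kHz
Total = 128 + 6 = 134 kHz

134


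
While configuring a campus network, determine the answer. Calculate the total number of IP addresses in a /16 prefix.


Given: CIDR prefix /16
Host bits = 32 - 16 = 16
Total addresses = 2^16 = 65536

65536


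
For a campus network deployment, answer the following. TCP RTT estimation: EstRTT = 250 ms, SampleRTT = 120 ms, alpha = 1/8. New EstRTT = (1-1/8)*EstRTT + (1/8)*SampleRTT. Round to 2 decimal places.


Given: EstRTT = 250 ms, SampleRTT = 120 ms, alpha = 1/8
New EstRTT = (1 - alpha) * EstRTT + alpha * SampleRTT
(7/8) * 250 = 218.75
(1/8) * 120 = 15
New EstRTT = 218.75 + 15 = 233.75 ms -> 233.75 ms (2 dp)

233.75


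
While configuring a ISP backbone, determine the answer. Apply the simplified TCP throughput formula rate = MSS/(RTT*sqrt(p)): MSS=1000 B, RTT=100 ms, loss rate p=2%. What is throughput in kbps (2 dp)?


Given: MSS = 1000 bytes, RTT = 100 ms, loss = 2%
RTT in seconds = 100 / 1000 = 0.1
Loss rate = 2% = 0.02
sqrt(loss) = sqrt(0.02) = 0.141421356237
Throughput (bytes/s) = 1000 / (0.1 * 0.141421356237) = 70710.6781
Throughput (kbps) = 70710.6781 * 8 / 1000 = 565.685425 -> 565.69 kbps (2 dp)

565.69
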